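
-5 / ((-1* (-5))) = -1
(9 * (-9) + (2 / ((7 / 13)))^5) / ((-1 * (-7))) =10520009 / 117649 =89.42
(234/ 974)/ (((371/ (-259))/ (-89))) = 385281/ 25811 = 14.93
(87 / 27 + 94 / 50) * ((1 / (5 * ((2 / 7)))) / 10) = 2009 / 5625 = 0.36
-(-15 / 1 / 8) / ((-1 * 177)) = -5 / 472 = -0.01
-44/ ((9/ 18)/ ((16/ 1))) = -1408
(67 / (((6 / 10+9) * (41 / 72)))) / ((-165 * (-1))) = 67 / 902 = 0.07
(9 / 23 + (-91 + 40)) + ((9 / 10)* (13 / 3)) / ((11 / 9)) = -119967 / 2530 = -47.42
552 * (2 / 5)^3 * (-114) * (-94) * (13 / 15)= 205061376 / 625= 328098.20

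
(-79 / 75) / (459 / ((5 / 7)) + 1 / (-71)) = -5609 / 3421770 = -0.00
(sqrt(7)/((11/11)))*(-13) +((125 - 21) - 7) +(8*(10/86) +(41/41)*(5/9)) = 64.09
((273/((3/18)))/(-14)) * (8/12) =-78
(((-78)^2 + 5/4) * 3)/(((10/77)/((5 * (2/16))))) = 5622771/64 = 87855.80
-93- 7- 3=-103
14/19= 0.74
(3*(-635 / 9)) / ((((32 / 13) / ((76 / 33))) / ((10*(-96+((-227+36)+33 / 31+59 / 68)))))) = 471258839675 / 834768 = 564538.70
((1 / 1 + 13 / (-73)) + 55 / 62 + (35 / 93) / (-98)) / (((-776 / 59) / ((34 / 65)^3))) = -4697874469 / 253189475175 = -0.02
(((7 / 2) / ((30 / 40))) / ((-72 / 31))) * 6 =-217 / 18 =-12.06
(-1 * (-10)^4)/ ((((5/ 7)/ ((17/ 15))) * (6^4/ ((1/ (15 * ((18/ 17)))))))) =-10115/ 13122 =-0.77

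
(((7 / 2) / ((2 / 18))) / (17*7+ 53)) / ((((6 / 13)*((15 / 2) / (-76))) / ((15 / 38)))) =-273 / 172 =-1.59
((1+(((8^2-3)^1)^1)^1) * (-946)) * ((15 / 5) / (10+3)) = -175956 / 13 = -13535.08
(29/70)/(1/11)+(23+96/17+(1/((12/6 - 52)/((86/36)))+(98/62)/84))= 55072559/1660050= 33.18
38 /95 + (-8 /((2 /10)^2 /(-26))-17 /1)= 25917 /5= 5183.40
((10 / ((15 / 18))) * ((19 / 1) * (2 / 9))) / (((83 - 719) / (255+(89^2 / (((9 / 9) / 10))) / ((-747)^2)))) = -5410117190 / 266170293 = -20.33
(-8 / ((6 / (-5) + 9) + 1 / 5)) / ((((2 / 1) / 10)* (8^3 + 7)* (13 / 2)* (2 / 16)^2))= -640 / 6747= -0.09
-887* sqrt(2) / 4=-313.60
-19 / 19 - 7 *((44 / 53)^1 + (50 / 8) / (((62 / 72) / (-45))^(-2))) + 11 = 92862157 / 22254912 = 4.17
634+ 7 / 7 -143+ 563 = 1055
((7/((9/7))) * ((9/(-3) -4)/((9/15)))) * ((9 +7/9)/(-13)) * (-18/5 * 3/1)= -60368/117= -515.97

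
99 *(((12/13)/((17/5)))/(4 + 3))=5940/1547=3.84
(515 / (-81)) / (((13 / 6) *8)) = -0.37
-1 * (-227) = 227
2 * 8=16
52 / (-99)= -52 / 99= -0.53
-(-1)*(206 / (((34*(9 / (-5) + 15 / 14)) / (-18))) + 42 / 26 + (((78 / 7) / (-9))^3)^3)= 144.47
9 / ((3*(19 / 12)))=36 / 19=1.89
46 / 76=23 / 38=0.61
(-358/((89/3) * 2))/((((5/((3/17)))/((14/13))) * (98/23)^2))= -852219/67464670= -0.01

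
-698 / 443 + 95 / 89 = -20037 / 39427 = -0.51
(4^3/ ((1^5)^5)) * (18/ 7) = 1152/ 7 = 164.57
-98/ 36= -49/ 18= -2.72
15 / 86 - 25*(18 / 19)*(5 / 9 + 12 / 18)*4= -188915 / 1634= -115.62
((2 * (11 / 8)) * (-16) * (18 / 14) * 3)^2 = 1411344 / 49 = 28802.94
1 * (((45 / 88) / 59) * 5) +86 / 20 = 112753 / 25960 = 4.34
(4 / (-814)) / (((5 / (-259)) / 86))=1204 / 55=21.89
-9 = -9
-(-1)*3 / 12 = 1 / 4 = 0.25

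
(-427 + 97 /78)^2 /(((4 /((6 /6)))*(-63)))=-1102837681 /1533168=-719.32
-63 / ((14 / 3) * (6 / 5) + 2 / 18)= -2835 / 257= -11.03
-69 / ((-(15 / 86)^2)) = 170108 / 75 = 2268.11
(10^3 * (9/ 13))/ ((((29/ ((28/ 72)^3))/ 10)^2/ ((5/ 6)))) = 1838265625/ 7746992604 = 0.24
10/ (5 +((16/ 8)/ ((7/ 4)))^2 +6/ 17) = 8330/ 5547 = 1.50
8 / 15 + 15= 15.53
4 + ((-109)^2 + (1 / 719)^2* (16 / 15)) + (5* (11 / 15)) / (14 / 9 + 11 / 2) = 11704987022347 / 984810705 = 11885.52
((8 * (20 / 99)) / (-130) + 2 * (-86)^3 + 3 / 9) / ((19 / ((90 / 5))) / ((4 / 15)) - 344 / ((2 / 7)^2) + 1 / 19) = 248855575112 / 823574895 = 302.17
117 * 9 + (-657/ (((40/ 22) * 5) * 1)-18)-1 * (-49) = 1011.73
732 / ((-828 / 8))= -488 / 69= -7.07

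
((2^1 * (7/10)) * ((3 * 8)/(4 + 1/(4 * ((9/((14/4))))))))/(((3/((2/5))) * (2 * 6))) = 672/7375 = 0.09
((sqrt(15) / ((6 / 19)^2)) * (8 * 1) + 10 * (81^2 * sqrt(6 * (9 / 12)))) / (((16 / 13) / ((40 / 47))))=23465 * sqrt(15) / 423 + 6396975 * sqrt(2) / 94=96456.22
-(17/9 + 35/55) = -250/99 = -2.53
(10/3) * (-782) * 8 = -62560/3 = -20853.33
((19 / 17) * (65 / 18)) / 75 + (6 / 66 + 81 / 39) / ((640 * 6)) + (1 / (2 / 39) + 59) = 3299887139 / 42007680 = 78.55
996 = 996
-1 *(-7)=7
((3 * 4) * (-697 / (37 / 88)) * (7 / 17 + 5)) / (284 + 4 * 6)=-90528 / 259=-349.53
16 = 16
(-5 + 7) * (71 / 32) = 71 / 16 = 4.44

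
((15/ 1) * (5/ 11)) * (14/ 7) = 150/ 11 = 13.64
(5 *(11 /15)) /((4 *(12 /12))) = 0.92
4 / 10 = 2 / 5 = 0.40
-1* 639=-639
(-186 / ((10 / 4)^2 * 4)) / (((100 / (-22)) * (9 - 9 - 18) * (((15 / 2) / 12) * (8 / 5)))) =-341 / 3750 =-0.09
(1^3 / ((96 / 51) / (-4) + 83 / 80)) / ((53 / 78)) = 35360 / 13621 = 2.60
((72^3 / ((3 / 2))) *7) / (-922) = -870912 / 461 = -1889.18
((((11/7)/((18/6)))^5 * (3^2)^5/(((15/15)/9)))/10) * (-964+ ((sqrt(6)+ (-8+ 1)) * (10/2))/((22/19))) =-700370550891/336140+ 608377473 * sqrt(6)/67228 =-2061401.44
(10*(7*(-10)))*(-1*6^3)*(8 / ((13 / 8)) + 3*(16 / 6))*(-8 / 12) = -16934400 / 13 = -1302646.15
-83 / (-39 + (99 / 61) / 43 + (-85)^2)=-217709 / 18848977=-0.01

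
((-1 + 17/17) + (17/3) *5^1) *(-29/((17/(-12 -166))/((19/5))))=98078/3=32692.67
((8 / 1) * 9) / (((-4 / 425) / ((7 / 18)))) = -2975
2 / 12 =1 / 6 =0.17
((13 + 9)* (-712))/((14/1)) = -1118.86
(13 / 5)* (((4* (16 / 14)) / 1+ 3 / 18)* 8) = 10348 / 105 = 98.55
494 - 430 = 64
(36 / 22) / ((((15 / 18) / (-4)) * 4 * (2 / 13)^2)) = -4563 / 55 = -82.96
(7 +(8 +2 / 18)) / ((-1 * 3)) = -136 / 27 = -5.04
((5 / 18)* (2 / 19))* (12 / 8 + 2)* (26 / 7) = 65 / 171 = 0.38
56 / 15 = 3.73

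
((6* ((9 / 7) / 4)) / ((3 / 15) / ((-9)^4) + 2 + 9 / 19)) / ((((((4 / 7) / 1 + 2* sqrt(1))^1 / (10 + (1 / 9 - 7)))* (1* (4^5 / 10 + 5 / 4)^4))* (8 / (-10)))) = -1795500000 / 175762186101639647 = -0.00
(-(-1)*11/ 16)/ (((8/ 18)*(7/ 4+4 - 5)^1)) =33/ 16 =2.06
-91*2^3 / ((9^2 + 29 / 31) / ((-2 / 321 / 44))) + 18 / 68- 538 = -40993772441 / 76234290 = -537.73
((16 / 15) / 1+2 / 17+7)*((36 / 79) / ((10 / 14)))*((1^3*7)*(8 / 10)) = 4908624 / 167875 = 29.24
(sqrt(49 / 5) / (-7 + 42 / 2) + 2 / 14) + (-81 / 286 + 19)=sqrt(5) / 10 + 37757 / 2002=19.08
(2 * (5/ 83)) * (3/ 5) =6/ 83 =0.07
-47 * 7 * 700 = -230300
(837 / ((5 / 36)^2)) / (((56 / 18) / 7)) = 2440692 / 25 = 97627.68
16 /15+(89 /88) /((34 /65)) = 134647 /44880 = 3.00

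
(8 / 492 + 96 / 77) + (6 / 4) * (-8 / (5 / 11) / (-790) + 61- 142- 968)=-58816843003 / 37410450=-1572.20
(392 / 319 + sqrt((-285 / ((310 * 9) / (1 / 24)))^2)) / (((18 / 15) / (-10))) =-43898725 / 4272048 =-10.28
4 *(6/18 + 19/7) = 256/21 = 12.19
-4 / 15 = -0.27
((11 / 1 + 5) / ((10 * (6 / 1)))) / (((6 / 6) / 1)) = 4 / 15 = 0.27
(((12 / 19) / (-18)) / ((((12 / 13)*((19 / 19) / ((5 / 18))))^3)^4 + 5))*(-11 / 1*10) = 1251361993883256835937500 / 587923834596543511259974924317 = 0.00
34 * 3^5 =8262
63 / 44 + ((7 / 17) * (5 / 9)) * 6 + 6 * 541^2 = 3940663277 / 2244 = 1756088.80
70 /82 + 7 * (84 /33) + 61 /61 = 8872 /451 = 19.67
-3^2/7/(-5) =0.26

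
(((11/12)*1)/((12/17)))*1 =187/144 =1.30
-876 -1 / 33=-28909 / 33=-876.03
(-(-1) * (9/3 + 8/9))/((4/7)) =245/36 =6.81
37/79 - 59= -4624/79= -58.53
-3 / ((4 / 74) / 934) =-51837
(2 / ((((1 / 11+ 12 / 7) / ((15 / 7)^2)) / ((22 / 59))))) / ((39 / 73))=2649900 / 746291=3.55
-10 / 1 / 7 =-10 / 7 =-1.43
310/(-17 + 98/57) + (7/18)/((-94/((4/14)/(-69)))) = -20.29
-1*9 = -9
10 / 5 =2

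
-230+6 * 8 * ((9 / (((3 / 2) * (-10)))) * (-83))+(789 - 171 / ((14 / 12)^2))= 691823 / 245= 2823.77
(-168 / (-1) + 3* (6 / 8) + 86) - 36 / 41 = 41881 / 164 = 255.37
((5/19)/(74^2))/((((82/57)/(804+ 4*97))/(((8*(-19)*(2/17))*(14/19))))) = -500640/954193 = -0.52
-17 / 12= -1.42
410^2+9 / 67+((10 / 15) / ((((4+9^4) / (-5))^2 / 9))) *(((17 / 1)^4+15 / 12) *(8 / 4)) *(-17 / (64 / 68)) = 168089.63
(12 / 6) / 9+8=74 / 9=8.22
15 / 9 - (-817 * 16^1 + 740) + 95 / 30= 74021 / 6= 12336.83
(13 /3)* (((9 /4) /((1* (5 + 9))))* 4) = 39 /14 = 2.79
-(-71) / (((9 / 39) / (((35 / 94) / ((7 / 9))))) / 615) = 8514675 / 94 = 90581.65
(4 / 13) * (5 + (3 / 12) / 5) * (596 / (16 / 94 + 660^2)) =707303 / 332689630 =0.00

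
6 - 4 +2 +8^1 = 12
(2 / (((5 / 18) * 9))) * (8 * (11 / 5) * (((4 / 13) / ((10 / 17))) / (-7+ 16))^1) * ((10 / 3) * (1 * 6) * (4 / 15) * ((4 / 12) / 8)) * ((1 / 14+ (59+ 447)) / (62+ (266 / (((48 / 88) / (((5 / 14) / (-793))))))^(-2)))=28491194336 / 25612556319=1.11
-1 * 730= -730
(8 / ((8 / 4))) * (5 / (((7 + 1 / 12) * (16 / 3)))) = 9 / 17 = 0.53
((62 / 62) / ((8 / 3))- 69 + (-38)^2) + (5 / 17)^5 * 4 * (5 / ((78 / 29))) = 1375.39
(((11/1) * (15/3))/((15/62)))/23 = 682/69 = 9.88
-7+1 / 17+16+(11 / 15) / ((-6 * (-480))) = 6652987 / 734400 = 9.06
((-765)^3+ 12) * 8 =-3581576904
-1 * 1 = -1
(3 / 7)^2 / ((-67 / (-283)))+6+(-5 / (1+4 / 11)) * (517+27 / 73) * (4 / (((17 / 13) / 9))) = -212743256259 / 4074203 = -52217.15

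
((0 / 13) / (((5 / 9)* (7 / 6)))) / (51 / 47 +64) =0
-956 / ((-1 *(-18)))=-478 / 9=-53.11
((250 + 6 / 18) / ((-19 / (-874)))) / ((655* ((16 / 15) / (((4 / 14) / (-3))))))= -17273 / 11004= -1.57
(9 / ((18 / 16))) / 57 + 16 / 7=968 / 399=2.43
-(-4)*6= 24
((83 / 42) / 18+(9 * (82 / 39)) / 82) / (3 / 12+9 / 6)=3347 / 17199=0.19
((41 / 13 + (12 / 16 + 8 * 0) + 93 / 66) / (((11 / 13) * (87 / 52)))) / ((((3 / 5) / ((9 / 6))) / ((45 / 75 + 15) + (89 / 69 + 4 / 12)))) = 39125099 / 242121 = 161.59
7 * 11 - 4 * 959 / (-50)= 3843 / 25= 153.72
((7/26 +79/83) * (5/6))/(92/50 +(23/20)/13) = 329375/624243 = 0.53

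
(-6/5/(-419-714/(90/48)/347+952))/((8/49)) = -17003/1230468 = -0.01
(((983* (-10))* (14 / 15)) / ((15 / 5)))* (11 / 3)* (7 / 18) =-1059674 / 243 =-4360.80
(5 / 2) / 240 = 1 / 96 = 0.01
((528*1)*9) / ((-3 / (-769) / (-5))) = -6090480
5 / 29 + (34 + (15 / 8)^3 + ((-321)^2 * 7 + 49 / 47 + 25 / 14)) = 3523694173611 / 4884992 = 721330.59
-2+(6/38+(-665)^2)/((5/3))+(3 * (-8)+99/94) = 2369219621/8930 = 265310.15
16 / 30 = 8 / 15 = 0.53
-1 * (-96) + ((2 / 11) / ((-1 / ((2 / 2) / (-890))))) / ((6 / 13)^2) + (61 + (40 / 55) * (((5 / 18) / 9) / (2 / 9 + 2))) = 27668489 / 176220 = 157.01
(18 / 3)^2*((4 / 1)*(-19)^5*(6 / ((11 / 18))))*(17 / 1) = -654640958016 / 11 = -59512814365.09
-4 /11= -0.36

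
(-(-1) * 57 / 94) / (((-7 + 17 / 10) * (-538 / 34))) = 4845 / 670079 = 0.01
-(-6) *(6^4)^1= 7776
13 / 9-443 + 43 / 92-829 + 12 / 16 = -262753 / 207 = -1269.34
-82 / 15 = -5.47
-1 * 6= -6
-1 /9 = -0.11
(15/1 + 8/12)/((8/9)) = 141/8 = 17.62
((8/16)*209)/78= 209/156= 1.34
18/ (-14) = -9/ 7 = -1.29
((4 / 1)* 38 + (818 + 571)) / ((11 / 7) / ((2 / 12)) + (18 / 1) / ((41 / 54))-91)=-442267 / 16607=-26.63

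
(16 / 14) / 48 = 1 / 42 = 0.02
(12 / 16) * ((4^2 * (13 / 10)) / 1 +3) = 17.85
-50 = -50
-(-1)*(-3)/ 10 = -3/ 10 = -0.30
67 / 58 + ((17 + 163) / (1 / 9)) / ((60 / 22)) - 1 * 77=30053 / 58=518.16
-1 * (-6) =6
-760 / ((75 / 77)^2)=-901208 / 1125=-801.07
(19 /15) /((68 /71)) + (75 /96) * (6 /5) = 9221 /4080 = 2.26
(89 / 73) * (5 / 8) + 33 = 19717 / 584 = 33.76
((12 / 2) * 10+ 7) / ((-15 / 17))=-1139 / 15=-75.93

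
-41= -41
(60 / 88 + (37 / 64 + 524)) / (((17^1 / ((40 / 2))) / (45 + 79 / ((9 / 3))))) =65944635 / 1496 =44080.64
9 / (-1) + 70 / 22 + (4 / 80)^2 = -25589 / 4400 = -5.82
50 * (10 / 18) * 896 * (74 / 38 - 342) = -1447264000 / 171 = -8463532.16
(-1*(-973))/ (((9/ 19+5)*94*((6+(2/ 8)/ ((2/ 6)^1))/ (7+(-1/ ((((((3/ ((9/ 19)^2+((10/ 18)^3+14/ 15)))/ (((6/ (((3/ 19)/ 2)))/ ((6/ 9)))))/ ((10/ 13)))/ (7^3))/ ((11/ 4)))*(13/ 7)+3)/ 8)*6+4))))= 9180262090477709/ 3048210606114180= 3.012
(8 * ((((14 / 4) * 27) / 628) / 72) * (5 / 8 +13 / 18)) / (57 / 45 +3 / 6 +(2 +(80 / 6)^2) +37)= 10185 / 98817056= 0.00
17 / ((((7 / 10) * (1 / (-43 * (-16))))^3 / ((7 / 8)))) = 692028928000 / 49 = 14123039346.94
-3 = -3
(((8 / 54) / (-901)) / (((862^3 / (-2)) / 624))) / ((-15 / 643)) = -133744 / 9738461910285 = -0.00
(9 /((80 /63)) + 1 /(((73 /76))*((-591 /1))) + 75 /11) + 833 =846.90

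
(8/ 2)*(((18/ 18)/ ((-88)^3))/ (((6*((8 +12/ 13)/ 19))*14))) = -247/ 1660065792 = -0.00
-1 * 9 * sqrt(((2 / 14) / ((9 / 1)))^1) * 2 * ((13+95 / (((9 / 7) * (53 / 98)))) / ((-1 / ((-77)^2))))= 120902474 * sqrt(7) / 159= 2011810.56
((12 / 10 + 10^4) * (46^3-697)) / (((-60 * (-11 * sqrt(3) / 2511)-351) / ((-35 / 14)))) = 148310340605460 * sqrt(3) / 28770218723 + 198052954706619441 / 28770218723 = 6892885.93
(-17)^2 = 289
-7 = -7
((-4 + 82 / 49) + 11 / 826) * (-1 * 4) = 26750 / 2891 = 9.25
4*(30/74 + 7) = 1096/37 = 29.62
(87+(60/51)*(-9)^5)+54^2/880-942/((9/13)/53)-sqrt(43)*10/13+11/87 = -141499.35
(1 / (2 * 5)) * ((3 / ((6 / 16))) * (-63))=-252 / 5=-50.40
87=87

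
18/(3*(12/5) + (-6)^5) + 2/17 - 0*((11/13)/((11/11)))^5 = 4231/36686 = 0.12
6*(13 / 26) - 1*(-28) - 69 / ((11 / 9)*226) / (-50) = 3853921 / 124300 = 31.00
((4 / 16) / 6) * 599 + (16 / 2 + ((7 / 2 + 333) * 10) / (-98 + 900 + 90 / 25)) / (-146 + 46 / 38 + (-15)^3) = 353803013 / 14177712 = 24.95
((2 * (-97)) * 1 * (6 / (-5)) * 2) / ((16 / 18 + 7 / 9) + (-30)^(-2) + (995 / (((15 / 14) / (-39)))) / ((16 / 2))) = -13095 / 127282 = -0.10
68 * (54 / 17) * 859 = 185544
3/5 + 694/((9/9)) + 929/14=53267/70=760.96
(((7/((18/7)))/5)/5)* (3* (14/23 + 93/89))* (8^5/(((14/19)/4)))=2950463488/30705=96090.65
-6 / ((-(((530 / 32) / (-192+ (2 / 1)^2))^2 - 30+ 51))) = 54288384 / 190079569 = 0.29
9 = 9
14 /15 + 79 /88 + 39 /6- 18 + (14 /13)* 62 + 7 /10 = 991853 /17160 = 57.80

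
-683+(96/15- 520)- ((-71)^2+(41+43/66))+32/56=-14503751/2310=-6278.68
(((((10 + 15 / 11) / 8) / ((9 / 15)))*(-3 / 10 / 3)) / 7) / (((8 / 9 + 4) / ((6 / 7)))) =-1125 / 189728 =-0.01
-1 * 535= -535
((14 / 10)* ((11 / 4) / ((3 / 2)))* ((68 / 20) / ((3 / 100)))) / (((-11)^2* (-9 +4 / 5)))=-1190 / 4059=-0.29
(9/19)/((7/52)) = 468/133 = 3.52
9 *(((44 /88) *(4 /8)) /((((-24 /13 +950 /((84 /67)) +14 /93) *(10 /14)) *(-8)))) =-533169 /1023742000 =-0.00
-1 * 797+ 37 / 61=-48580 / 61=-796.39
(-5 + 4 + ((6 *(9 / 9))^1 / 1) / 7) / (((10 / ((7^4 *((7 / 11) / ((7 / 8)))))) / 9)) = -12348 / 55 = -224.51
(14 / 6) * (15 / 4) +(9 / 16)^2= 2321 / 256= 9.07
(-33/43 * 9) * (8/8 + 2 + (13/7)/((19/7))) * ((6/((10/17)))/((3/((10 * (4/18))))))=-157080/817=-192.26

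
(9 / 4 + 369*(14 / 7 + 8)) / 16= 230.77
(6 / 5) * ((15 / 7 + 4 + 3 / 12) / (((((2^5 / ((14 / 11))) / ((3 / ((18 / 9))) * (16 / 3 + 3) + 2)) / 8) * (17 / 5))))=15573 / 1496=10.41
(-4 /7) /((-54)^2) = -1 /5103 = -0.00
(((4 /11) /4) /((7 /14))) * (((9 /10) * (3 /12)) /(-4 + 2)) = -9 /440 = -0.02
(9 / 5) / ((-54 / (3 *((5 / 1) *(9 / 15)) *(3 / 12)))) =-3 / 40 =-0.08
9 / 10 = 0.90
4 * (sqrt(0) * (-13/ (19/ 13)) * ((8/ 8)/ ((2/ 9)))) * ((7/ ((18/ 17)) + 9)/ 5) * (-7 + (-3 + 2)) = 0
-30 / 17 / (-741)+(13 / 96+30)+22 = 21016955 / 403104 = 52.14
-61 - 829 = -890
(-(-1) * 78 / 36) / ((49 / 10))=65 / 147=0.44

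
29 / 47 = 0.62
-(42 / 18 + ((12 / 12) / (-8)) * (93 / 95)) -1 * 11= -30121 / 2280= -13.21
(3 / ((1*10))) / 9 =1 / 30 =0.03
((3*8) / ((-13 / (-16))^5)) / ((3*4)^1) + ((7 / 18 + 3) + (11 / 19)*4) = 1441618627 / 126982206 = 11.35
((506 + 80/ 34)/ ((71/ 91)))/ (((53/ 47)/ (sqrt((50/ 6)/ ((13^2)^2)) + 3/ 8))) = 14216090*sqrt(3)/ 2494869 + 55442751/ 255884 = 226.54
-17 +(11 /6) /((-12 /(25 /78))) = -95747 /5616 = -17.05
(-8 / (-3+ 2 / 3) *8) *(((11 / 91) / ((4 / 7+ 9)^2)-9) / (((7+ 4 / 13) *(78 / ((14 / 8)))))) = -4201088 / 5543915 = -0.76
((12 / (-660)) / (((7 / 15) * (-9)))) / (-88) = -1 / 20328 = -0.00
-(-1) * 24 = 24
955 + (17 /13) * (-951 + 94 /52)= -96753 /338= -286.25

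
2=2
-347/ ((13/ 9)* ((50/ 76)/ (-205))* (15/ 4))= 6487512/ 325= 19961.58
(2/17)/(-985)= -2/16745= -0.00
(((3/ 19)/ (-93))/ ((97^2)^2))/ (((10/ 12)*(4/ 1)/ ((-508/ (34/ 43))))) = 16383/ 4432218453265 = 0.00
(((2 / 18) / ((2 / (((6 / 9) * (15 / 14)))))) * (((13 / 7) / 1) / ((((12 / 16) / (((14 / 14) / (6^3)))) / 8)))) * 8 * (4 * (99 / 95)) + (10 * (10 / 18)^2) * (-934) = -217379348 / 75411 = -2882.59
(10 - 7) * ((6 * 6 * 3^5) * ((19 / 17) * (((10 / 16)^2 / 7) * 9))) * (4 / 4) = 28048275 / 1904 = 14731.24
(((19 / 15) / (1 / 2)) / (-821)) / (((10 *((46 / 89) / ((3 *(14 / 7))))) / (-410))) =138662 / 94415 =1.47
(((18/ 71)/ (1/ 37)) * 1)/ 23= 666/ 1633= 0.41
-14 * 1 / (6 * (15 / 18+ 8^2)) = -14 / 389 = -0.04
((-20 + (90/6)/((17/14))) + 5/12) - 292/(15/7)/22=-50207/3740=-13.42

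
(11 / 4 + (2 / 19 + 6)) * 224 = 37688 / 19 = 1983.58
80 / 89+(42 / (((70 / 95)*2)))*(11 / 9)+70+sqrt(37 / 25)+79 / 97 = sqrt(37) / 5+5518903 / 51798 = 107.76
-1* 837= -837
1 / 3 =0.33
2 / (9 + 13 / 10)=20 / 103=0.19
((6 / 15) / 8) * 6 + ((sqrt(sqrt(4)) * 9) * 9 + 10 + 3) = 133 / 10 + 81 * sqrt(2) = 127.85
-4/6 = -2/3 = -0.67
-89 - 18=-107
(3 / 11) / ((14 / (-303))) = -5.90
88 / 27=3.26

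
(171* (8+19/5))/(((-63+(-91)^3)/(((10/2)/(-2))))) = 10089/1507268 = 0.01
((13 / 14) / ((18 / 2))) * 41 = 533 / 126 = 4.23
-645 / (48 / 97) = -20855 / 16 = -1303.44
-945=-945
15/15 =1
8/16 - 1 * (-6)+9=15.50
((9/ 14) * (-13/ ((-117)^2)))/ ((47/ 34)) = -17/ 38493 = -0.00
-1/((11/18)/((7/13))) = -126/143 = -0.88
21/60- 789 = -15773/20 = -788.65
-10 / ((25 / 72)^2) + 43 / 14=-139777 / 1750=-79.87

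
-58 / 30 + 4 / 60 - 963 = -14473 / 15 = -964.87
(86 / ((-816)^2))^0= 1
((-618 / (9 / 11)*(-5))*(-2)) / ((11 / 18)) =-12360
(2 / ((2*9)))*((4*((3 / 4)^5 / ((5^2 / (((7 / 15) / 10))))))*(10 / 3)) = 21 / 32000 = 0.00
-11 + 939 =928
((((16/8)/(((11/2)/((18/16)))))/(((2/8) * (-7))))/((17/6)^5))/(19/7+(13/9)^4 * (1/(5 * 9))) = -0.00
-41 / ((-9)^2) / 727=-41 / 58887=-0.00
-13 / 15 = -0.87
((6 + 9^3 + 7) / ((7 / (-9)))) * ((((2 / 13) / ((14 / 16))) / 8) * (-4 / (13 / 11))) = 83952 / 1183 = 70.97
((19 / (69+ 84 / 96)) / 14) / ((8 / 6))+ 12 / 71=51003 / 277823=0.18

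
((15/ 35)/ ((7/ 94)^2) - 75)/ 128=0.02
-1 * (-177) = 177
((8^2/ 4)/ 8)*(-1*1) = -2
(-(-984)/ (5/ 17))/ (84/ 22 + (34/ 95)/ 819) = 357918561/ 408523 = 876.13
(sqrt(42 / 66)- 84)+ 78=-6+ sqrt(77) / 11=-5.20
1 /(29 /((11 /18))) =11 /522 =0.02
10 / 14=0.71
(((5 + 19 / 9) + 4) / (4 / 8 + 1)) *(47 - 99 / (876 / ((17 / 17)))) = 684550 / 1971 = 347.31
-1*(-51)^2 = -2601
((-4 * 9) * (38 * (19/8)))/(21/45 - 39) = 48735/578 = 84.32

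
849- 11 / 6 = 5083 / 6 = 847.17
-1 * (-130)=130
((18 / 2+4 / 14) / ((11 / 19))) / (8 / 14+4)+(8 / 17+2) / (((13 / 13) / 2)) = 8.45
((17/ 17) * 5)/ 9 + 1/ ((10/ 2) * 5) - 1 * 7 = -1441/ 225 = -6.40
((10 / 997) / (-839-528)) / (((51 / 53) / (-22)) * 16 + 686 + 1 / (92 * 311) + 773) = -166807960 / 33153347159679649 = -0.00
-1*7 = -7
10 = 10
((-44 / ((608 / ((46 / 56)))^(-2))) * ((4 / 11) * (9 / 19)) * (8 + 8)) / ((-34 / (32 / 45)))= 62478352384 / 44965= 1389488.54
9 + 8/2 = 13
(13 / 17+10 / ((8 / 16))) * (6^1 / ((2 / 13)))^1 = 13767 / 17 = 809.82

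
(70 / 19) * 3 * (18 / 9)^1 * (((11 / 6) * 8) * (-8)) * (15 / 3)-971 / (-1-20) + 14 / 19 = -5155657 / 399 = -12921.45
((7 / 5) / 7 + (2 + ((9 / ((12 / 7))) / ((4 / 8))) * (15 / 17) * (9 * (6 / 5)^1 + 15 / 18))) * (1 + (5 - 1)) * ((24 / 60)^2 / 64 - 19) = -16714671 / 1600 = -10446.67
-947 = -947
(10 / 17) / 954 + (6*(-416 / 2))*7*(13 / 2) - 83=-461134498 / 8109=-56867.00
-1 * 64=-64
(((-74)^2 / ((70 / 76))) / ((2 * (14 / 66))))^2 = 11788592636304 / 60025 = 196394712.81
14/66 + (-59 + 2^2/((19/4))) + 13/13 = -35705/627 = -56.95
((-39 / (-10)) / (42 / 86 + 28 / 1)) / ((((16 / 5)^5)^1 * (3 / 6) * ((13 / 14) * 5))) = 645 / 3670016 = 0.00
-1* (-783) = 783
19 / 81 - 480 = -38861 / 81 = -479.77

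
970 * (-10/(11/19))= -184300/11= -16754.55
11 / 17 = 0.65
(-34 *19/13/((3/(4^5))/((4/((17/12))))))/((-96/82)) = 1595392/39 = 40907.49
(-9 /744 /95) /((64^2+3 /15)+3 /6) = -3 /96518252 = -0.00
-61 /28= -2.18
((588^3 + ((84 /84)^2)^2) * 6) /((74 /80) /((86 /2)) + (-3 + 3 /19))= -432456778.87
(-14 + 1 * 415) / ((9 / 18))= 802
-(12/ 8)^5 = -243/ 32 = -7.59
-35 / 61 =-0.57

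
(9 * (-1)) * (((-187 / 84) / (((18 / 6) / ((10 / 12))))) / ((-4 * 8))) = -935 / 5376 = -0.17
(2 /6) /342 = 1 /1026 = 0.00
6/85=0.07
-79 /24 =-3.29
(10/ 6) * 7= 35/ 3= 11.67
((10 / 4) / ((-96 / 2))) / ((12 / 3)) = -0.01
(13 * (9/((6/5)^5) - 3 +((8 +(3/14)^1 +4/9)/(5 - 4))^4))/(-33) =-36840033009533/16635126816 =-2214.59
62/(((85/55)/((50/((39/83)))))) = 2830300/663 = 4268.93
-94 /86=-47 /43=-1.09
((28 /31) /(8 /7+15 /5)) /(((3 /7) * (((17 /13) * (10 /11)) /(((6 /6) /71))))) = 98098 /16276395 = 0.01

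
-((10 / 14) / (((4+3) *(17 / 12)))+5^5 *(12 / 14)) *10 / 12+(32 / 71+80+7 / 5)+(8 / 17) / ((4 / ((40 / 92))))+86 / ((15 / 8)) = -2525857862 / 1200255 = -2104.43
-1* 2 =-2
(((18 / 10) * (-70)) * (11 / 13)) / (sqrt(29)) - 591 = -610.80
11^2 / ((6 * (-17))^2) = 121 / 10404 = 0.01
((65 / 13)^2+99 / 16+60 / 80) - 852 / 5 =-11077 / 80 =-138.46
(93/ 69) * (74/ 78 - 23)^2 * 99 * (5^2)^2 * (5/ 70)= 78813625000/ 27209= 2896601.31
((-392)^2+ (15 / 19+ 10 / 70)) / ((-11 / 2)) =-40874872 / 1463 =-27939.08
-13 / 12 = -1.08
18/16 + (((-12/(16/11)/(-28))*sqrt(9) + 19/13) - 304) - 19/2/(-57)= -1311985/4368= -300.36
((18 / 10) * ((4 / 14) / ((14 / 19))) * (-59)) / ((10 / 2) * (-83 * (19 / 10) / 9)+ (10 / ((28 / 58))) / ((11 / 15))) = 1997622 / 2879765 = 0.69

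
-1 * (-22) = 22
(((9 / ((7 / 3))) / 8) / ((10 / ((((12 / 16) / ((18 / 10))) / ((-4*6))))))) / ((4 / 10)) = -15 / 7168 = -0.00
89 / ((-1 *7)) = -89 / 7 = -12.71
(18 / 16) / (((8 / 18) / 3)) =243 / 32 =7.59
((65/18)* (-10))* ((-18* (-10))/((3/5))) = -32500/3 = -10833.33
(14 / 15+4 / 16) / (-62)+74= 73.98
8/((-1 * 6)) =-4/3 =-1.33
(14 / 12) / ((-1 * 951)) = -7 / 5706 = -0.00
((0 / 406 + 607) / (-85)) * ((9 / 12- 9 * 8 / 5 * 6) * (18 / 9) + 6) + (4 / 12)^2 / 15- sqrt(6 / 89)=27091187 / 22950- sqrt(534) / 89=1180.18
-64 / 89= -0.72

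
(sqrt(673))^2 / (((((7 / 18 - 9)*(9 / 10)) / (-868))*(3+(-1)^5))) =37688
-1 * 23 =-23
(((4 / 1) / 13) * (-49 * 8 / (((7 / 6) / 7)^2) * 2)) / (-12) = 9408 / 13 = 723.69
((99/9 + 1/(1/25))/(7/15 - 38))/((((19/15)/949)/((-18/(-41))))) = -138364200/438577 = -315.48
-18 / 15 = -6 / 5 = -1.20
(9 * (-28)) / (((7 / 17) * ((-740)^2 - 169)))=-204 / 182477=-0.00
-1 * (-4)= 4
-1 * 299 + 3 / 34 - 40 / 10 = -10299 / 34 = -302.91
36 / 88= 9 / 22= 0.41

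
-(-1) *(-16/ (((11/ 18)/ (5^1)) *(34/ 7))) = -5040/ 187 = -26.95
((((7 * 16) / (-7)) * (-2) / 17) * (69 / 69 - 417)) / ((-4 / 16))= 53248 / 17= 3132.24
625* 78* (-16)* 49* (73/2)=-1395030000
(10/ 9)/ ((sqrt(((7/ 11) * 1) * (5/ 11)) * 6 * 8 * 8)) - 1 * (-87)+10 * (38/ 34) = 11 * sqrt(35)/ 12096+1669/ 17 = 98.18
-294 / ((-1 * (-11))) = -294 / 11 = -26.73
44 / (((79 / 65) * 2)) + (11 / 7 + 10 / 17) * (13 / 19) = 3497169 / 178619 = 19.58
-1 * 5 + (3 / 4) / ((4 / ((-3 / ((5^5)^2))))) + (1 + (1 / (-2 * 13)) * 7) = -4.27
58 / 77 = 0.75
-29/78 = -0.37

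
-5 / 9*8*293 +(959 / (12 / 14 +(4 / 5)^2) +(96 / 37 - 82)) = -64655759 / 87246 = -741.07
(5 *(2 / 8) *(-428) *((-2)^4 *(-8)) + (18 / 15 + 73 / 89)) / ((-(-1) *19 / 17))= 27266657 / 445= 61273.39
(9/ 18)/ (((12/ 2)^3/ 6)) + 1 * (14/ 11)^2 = 14233/ 8712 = 1.63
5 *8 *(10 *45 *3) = 54000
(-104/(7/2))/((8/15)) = -390/7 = -55.71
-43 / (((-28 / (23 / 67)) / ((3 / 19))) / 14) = 2967 / 2546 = 1.17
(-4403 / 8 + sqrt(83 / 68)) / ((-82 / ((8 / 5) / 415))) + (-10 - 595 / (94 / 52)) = -2711984059 / 7997050 - 2 * sqrt(1411) / 1446275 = -339.12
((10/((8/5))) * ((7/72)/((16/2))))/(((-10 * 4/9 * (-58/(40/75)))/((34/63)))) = 17/200448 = 0.00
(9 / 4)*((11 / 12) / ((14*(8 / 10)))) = 165 / 896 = 0.18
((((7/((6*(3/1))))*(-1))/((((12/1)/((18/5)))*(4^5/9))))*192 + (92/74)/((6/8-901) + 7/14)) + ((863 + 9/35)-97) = 766.06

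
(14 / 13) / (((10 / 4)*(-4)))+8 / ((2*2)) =123 / 65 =1.89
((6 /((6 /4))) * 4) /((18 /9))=8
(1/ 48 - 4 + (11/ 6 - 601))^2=363784.90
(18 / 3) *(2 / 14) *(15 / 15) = 6 / 7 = 0.86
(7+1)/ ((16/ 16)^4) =8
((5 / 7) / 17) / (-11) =-5 / 1309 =-0.00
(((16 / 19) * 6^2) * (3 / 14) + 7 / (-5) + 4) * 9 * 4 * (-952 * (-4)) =118463616 / 95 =1246985.43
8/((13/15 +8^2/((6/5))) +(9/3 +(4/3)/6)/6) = 2160/14779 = 0.15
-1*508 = -508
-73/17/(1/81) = -5913/17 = -347.82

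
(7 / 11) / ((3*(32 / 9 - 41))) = -21 / 3707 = -0.01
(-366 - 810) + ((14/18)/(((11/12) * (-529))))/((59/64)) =-1211238280/1029963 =-1176.00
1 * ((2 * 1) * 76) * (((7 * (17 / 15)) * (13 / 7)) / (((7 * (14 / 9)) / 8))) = 403104 / 245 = 1645.32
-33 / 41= -0.80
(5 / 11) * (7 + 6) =65 / 11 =5.91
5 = 5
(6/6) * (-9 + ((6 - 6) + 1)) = -8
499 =499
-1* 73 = -73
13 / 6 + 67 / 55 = 1117 / 330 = 3.38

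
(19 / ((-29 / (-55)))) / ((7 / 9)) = 9405 / 203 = 46.33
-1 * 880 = -880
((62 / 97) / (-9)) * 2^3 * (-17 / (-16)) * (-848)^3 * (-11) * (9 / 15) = -3535011713024 / 1455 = -2429561314.79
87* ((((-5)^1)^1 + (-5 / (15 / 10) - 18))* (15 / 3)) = -11455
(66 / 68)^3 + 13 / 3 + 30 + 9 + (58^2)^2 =1334355893683 / 117912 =11316540.25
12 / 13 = 0.92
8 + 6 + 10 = 24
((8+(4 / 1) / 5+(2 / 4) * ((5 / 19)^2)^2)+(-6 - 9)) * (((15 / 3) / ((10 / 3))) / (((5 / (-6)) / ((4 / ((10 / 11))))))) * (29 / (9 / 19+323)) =23188426767 / 5269426750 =4.40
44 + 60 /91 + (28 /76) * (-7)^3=-141275 /1729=-81.71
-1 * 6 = -6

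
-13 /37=-0.35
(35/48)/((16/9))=105/256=0.41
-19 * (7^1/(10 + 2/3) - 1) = 209/32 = 6.53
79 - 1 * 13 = 66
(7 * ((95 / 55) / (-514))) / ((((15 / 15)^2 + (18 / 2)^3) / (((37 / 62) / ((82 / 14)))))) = -0.00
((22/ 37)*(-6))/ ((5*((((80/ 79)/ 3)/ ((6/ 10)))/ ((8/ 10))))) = -23463/ 23125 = -1.01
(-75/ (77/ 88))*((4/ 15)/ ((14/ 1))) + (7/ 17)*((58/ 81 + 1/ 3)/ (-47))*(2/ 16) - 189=-284491211/ 1492344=-190.63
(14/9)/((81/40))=0.77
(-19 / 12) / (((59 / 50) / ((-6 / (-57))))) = -25 / 177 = -0.14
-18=-18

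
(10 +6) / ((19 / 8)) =128 / 19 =6.74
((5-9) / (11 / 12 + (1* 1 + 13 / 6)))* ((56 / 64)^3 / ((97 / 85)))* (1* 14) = -12495 / 1552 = -8.05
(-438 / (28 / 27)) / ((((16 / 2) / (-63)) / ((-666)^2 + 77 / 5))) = 118027695969 / 80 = 1475346199.61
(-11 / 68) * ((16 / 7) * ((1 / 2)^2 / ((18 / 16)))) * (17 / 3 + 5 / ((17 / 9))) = -37312 / 54621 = -0.68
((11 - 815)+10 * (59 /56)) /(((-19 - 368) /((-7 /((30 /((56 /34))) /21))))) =-1088633 /65790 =-16.55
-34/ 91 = -0.37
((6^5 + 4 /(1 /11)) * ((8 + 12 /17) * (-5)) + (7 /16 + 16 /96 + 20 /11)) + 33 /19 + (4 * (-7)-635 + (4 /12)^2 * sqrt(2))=-3421502291 /10032 + sqrt(2) /9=-341058.68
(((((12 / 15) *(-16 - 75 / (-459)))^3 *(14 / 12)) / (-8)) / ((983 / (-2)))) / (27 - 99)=99576826769 / 11882329394625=0.01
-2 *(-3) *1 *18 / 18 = 6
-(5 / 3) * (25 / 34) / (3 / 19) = -2375 / 306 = -7.76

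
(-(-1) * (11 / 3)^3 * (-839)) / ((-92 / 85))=94920265 / 2484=38212.67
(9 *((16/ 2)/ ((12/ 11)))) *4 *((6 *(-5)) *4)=-31680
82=82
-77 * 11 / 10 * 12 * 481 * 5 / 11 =-222222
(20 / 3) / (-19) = -20 / 57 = -0.35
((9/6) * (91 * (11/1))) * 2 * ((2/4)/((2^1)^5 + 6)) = 3003/76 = 39.51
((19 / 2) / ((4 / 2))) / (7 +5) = 19 / 48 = 0.40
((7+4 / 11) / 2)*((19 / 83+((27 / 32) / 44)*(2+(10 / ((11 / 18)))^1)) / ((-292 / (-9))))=0.07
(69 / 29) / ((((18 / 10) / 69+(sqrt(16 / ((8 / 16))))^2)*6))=2645 / 213614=0.01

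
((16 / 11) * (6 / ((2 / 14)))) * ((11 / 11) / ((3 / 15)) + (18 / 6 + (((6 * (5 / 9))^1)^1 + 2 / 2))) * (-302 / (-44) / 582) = 312872 / 35211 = 8.89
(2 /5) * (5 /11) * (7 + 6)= 26 /11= 2.36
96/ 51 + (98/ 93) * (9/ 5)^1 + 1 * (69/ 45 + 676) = 1077155/ 1581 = 681.31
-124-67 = -191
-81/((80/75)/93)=-112995/16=-7062.19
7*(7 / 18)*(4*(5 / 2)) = 27.22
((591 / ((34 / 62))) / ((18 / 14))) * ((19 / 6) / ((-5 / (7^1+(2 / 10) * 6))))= -33301471 / 7650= -4353.13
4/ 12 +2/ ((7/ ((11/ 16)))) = 89/ 168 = 0.53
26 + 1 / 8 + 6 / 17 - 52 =-3471 / 136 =-25.52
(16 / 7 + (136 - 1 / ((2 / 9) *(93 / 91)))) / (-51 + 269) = 58105 / 94612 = 0.61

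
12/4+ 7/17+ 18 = 21.41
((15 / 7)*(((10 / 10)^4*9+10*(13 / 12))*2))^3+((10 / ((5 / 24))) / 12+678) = 614807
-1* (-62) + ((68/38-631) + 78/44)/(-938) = 3510211/56012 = 62.67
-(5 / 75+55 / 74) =-0.81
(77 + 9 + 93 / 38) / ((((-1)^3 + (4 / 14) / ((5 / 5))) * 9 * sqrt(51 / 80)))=-47054 * sqrt(255) / 43605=-17.23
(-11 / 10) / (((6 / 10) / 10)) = -55 / 3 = -18.33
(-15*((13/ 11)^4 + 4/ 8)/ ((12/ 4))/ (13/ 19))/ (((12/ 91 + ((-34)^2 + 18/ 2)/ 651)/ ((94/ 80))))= -5959845387/ 544176688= -10.95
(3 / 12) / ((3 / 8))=2 / 3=0.67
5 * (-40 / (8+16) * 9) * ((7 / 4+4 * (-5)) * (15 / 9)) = 9125 / 4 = 2281.25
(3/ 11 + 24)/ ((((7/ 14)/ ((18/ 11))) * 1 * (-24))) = -801/ 242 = -3.31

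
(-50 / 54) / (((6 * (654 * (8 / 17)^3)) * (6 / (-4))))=122825 / 81368064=0.00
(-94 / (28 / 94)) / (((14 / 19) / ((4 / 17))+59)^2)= -3189796 / 39020247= -0.08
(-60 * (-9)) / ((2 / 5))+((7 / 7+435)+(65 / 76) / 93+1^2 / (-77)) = 972003433 / 544236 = 1786.00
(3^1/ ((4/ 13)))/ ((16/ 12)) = 117/ 16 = 7.31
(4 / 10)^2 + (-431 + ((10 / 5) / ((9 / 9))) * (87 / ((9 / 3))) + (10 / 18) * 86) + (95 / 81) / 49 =-32251924 / 99225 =-325.04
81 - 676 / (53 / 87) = -54519 / 53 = -1028.66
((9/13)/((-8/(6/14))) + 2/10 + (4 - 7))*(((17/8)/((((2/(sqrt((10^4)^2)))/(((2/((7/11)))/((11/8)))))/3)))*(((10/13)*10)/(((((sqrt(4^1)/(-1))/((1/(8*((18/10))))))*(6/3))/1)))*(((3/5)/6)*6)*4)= 66250.68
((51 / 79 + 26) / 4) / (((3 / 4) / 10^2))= 210500 / 237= 888.19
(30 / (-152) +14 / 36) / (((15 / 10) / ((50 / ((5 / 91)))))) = 59605 / 513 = 116.19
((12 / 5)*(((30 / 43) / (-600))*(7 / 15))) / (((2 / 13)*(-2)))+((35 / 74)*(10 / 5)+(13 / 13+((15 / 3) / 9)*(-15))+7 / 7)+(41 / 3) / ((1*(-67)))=-297785911 / 53298500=-5.59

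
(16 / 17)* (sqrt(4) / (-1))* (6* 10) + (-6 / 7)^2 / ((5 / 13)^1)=-462444 / 4165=-111.03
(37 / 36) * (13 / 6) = 481 / 216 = 2.23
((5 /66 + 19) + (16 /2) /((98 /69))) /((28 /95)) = 7591165 /90552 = 83.83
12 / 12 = 1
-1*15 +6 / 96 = -239 / 16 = -14.94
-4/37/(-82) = 2/1517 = 0.00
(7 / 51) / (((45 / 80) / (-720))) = -8960 / 51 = -175.69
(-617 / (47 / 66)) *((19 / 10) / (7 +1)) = -386859 / 1880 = -205.78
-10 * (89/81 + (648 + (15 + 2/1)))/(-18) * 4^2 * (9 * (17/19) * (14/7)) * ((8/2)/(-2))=-293509760/1539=-190714.59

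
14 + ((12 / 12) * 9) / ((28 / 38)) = 367 / 14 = 26.21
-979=-979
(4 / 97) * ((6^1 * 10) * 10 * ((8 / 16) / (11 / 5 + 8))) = 2000 / 1649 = 1.21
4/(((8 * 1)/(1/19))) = 1/38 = 0.03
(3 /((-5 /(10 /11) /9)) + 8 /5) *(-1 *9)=1638 /55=29.78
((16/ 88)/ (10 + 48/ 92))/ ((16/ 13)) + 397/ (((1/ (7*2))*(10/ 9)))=532635751/ 106480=5002.21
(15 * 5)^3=421875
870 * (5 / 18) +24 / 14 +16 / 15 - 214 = 30.45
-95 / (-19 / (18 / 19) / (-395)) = -1871.05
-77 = -77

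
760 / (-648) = -95 / 81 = -1.17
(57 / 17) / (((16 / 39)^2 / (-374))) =-953667 / 128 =-7450.52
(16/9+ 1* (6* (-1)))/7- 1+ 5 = 214/63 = 3.40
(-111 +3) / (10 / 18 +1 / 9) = -162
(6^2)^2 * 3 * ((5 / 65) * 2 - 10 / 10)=-42768 / 13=-3289.85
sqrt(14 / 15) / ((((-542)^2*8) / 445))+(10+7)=89*sqrt(210) / 7050336+17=17.00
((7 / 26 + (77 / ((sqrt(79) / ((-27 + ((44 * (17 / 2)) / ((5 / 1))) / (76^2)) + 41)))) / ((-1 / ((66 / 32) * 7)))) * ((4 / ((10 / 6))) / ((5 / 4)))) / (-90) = -28 / 4875 + 1199715363 * sqrt(79) / 285190000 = 37.38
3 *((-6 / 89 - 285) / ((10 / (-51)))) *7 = 27172341 / 890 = 30530.72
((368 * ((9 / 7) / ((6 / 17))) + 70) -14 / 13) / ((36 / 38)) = 1218508 / 819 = 1487.80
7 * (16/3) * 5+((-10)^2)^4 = 300000560/3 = 100000186.67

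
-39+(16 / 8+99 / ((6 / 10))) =128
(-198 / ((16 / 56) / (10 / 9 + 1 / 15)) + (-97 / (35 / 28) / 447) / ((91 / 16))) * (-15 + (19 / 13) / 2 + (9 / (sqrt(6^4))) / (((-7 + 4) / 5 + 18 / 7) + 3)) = 610216047611 / 52577928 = 11605.94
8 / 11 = 0.73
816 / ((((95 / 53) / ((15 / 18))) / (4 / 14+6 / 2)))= 1246.50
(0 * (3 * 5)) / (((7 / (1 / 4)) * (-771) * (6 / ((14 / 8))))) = 0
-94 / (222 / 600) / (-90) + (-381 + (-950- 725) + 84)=-655736 / 333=-1969.18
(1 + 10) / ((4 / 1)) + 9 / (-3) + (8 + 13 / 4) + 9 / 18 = 23 / 2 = 11.50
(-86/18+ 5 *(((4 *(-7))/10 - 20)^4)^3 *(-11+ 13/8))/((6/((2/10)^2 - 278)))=112993719501335071728235452851/2636718750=42853914359024856833.23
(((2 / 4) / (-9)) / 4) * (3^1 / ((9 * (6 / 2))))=-1 / 648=-0.00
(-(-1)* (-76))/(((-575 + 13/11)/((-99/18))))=-2299/3156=-0.73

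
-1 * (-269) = 269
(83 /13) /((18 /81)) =747 /26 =28.73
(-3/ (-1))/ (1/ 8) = 24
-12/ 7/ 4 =-0.43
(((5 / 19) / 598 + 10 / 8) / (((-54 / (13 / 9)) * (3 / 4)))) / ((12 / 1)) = -28415 / 7645752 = -0.00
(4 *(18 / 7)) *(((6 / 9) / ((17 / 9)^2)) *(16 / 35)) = 62208 / 70805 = 0.88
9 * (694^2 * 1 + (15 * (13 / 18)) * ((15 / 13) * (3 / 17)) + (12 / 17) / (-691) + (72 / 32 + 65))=203709383217 / 46988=4335349.09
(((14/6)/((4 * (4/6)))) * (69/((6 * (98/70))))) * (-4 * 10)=-287.50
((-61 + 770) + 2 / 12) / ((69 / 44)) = 4070 / 9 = 452.22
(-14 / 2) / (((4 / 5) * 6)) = -35 / 24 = -1.46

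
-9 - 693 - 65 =-767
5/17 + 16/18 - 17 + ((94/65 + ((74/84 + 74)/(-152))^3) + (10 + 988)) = 282761005236299927/287502028369920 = 983.51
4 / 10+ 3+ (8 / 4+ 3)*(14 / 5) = 87 / 5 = 17.40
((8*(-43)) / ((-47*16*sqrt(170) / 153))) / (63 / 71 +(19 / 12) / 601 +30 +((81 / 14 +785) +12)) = 346787217*sqrt(170) / 702226311215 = 0.01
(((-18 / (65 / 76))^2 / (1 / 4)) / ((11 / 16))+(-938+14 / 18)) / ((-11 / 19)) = -13032548381 / 4601025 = -2832.53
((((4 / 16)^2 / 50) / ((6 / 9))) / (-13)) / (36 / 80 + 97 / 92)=-69 / 719680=-0.00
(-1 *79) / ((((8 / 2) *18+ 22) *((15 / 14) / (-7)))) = 3871 / 705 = 5.49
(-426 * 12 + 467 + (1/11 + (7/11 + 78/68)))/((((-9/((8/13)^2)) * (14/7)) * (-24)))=-1157686/284427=-4.07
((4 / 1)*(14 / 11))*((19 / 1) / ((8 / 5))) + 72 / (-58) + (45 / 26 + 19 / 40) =10188173 / 165880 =61.42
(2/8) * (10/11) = 0.23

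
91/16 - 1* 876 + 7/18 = -125269/144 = -869.92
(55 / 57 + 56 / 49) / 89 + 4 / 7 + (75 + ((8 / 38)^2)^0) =76.60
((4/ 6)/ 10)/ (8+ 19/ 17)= 17/ 2325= 0.01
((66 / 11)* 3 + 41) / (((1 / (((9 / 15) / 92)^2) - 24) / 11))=5841 / 211384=0.03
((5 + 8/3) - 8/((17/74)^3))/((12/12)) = -9612377/14739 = -652.17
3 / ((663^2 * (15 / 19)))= 19 / 2197845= 0.00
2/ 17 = 0.12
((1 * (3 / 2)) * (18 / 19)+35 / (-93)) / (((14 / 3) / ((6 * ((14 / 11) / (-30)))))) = -1846 / 32395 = -0.06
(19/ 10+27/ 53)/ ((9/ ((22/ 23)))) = 14047/ 54855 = 0.26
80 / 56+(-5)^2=185 / 7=26.43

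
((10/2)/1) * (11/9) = 55/9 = 6.11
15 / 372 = 5 / 124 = 0.04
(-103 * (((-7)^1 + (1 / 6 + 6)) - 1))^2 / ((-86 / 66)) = -14120579 / 516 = -27365.46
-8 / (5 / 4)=-6.40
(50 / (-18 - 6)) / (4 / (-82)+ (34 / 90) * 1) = -15375 / 2428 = -6.33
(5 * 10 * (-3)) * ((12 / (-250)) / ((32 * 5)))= 9 / 200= 0.04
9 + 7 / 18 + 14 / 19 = 3463 / 342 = 10.13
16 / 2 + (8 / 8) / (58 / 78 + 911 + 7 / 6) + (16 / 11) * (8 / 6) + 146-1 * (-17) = 406380923 / 2349831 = 172.94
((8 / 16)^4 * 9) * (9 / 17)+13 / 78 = 379 / 816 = 0.46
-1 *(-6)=6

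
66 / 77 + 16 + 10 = 188 / 7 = 26.86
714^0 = 1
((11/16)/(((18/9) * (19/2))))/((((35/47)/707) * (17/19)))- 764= -986823/1360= -725.61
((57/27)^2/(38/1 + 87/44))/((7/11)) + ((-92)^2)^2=71449666958212/997353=71639296.18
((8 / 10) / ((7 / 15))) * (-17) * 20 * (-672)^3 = 176876421120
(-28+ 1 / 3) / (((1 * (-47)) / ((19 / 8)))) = 1577 / 1128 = 1.40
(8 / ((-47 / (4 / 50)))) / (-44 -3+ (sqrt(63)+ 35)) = 16*sqrt(7) / 31725+ 64 / 31725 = 0.00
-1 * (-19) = 19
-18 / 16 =-9 / 8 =-1.12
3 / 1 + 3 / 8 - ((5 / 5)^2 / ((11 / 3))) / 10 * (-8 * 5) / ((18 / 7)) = 1003 / 264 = 3.80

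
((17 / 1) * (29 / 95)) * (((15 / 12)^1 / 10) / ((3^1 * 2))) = 493 / 4560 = 0.11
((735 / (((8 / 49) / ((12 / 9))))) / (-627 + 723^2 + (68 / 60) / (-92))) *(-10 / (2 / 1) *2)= -82834500 / 720500743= -0.11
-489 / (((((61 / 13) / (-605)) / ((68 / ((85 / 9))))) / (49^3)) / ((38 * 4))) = 495190050971616 / 61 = 8117869688059.28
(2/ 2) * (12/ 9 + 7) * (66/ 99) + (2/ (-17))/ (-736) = 312809/ 56304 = 5.56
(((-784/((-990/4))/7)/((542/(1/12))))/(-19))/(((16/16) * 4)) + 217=1659239498/7646265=217.00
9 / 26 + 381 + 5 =10045 / 26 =386.35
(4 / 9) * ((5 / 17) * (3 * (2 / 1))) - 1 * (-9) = 499 / 51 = 9.78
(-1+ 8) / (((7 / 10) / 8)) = 80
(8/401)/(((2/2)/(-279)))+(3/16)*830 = 481389/3208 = 150.06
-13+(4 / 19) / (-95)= -23469 / 1805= -13.00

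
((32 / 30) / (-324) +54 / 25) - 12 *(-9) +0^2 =669202 / 6075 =110.16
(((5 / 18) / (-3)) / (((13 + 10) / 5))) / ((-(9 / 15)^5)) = 78125 / 301806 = 0.26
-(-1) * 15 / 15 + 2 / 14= 8 / 7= 1.14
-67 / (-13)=67 / 13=5.15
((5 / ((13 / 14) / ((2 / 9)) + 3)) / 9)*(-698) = -97720 / 1809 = -54.02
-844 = -844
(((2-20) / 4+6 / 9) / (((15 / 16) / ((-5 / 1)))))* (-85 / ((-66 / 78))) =203320 / 99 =2053.74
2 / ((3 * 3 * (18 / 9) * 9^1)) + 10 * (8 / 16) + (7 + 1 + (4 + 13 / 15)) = 7241 / 405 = 17.88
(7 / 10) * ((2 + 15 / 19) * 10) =19.53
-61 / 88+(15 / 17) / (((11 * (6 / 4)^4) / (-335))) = -242399 / 40392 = -6.00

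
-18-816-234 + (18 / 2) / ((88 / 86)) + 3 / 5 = -232893 / 220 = -1058.60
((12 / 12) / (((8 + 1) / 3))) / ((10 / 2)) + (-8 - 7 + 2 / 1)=-194 / 15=-12.93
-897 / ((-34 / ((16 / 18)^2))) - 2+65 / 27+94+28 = 65753 / 459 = 143.25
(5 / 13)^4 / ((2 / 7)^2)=30625 / 114244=0.27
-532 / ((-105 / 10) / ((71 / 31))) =10792 / 93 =116.04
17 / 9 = 1.89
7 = 7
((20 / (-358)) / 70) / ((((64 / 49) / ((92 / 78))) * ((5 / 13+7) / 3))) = -161 / 549888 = -0.00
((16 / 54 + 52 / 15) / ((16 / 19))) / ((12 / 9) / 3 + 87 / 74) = 89281 / 32370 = 2.76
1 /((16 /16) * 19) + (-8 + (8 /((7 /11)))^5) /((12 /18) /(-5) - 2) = -187999638137 /1277332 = -147181.50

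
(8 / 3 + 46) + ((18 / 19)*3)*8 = 4070 / 57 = 71.40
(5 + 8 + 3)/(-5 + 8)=16/3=5.33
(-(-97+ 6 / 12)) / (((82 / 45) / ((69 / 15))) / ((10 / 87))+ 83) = 66585 / 59648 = 1.12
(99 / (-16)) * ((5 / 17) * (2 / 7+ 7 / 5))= -5841 / 1904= -3.07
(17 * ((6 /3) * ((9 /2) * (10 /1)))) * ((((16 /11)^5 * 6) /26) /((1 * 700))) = 240648192 /73278205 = 3.28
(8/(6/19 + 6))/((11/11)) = 19/15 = 1.27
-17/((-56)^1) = 17/56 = 0.30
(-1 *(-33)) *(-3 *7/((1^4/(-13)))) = 9009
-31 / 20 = -1.55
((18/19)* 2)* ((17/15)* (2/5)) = 408/475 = 0.86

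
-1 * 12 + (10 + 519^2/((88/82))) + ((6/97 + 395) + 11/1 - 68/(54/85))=28957942771/115236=251292.50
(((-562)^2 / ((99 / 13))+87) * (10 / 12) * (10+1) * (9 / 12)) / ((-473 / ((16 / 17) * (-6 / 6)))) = 41145850 / 72369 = 568.56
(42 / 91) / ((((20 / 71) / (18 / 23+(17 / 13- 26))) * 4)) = -1522737 / 155480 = -9.79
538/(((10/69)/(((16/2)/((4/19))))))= 705318/5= 141063.60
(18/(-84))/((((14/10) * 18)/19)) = -95/588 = -0.16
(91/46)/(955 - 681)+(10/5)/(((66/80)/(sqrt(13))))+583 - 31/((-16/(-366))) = -3179177/25208+80 * sqrt(13)/33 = -117.38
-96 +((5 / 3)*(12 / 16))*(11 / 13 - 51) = -2063 / 13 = -158.69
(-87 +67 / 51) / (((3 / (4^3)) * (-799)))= 279680 / 122247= 2.29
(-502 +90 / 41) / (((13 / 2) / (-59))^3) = 33669011744 / 90077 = 373780.34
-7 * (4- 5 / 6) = -133 / 6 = -22.17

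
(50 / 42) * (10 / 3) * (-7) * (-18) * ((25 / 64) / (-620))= -625 / 1984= -0.32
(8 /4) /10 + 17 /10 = 19 /10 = 1.90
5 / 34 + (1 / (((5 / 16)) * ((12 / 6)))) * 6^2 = 9817 / 170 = 57.75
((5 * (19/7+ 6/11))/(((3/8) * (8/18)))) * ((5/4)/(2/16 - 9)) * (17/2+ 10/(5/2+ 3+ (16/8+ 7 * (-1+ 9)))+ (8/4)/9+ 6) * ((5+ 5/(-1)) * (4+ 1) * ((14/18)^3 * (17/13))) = 0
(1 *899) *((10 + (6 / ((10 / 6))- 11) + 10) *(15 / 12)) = 56637 / 4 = 14159.25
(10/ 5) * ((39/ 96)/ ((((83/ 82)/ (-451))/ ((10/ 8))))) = -1201915/ 2656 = -452.53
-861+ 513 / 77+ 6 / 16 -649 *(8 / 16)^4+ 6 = -1094663 / 1232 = -888.53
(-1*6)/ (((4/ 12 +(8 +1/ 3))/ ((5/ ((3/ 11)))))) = -165/ 13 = -12.69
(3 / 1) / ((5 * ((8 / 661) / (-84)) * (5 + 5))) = -41643 / 100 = -416.43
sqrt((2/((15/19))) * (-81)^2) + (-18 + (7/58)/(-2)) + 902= 27 * sqrt(570)/5 + 102537/116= 1012.86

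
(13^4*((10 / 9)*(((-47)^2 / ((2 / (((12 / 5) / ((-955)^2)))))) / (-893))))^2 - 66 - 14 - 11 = -245897250344583851 / 2702484412430625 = -90.99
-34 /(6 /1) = -17 /3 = -5.67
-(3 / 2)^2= -9 / 4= -2.25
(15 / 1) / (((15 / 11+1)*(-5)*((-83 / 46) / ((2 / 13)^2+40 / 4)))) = 1285746 / 182351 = 7.05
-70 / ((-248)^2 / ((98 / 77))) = -245 / 169136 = -0.00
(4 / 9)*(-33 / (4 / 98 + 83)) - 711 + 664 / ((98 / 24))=-328119941 / 598143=-548.56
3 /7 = 0.43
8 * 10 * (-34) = -2720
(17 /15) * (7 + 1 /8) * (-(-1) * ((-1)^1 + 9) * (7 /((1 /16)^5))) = 474166067.20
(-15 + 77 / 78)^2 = 1194649 / 6084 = 196.36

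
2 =2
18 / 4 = 9 / 2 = 4.50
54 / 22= 27 / 11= 2.45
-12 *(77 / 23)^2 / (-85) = 71148 / 44965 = 1.58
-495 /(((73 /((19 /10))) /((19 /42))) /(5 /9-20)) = 113.33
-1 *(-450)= 450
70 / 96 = 35 / 48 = 0.73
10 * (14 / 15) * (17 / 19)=476 / 57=8.35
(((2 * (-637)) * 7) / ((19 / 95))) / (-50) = 4459 / 5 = 891.80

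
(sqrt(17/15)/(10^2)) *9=3 *sqrt(255)/500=0.10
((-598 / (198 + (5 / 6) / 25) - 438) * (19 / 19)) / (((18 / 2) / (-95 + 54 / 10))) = 10032512 / 2285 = 4390.60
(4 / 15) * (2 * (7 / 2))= 28 / 15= 1.87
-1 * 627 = -627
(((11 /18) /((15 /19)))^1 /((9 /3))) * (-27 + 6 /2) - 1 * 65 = -9611 /135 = -71.19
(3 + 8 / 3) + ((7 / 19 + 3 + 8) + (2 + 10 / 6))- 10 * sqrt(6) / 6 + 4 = 1408 / 57- 5 * sqrt(6) / 3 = 20.62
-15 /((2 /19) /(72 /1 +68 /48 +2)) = -85975 /8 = -10746.88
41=41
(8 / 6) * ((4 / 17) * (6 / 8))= 4 / 17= 0.24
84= 84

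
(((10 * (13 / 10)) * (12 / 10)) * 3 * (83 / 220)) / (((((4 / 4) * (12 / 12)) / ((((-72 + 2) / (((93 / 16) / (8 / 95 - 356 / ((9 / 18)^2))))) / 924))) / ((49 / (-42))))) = -2043418832 / 5345175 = -382.29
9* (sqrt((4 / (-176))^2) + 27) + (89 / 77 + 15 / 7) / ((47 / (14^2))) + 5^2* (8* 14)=6321795 / 2068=3056.96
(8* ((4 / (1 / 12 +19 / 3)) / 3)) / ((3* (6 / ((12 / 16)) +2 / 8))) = 512 / 7623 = 0.07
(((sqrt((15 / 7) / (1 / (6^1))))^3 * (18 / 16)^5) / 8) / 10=1.04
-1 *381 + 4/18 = -3427/9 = -380.78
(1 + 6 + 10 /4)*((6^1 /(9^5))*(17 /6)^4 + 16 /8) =486261091 /25509168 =19.06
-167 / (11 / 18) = -3006 / 11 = -273.27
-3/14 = -0.21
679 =679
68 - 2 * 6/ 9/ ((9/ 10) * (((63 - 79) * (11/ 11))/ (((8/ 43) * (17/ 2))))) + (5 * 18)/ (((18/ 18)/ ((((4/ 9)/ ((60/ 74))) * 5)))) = 365498/ 1161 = 314.81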